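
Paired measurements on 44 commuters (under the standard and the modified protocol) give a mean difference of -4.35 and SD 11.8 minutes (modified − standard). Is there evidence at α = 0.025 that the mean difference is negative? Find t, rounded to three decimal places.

H0: μ_d = 0; H1: μ_d < 0 (paired t-test on the differences, left-tailed).
t = d̄/(s_d/√n) = -4.35/(11.8/√44) = -2.445
df = n − 1 = 43
p-value = P(T ≤ -2.445) ≈ 0.0093
Since p ≈ 0.0093 < α = 0.025, reject H0; the evidence is statistically significant.

-2.445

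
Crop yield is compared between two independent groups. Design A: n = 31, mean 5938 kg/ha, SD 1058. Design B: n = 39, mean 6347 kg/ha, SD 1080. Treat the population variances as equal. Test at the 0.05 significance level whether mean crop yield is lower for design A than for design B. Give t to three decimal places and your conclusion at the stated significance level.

Let group 1 = design A, group 2 = design B. H0: μ_1 = μ_2; H1: μ_1 < μ_2 (two-sample pooled-variance t-test, left-tailed).
s_p² = [(31−1)·1058² + (39−1)·1080²]/(31+39−2) = 1145650
t = (5938 − 6347)/√[1145650·(1/31 + 1/39)] = -1.588
df = n₁ + n₂ − 2 = 68
p-value = P(T ≤ -1.588) ≈ 0.0585
Since p ≈ 0.0585 > α = 0.05, fail to reject H0; the data do not provide sufficient evidence against H0.

t = -1.588; fail to reject H0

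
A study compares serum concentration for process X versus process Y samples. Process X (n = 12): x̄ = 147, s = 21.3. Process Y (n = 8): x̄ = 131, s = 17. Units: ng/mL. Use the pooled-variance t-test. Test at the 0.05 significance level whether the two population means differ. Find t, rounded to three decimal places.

Let group 1 = process X, group 2 = process Y. H0: μ_1 = μ_2; H1: μ_1 ≠ μ_2 (two-sample pooled-variance t-test, two-sided).
s_p² = [(12−1)·21.3² + (8−1)·17²]/(12+8−2) = 389.644
t = (147 − 131)/√[389.644·(1/12 + 1/8)] = 1.776
df = n₁ + n₂ − 2 = 18
Two-sided p-value ≈ 0.093
Since p ≈ 0.093 > α = 0.05, fail to reject H0; the evidence is not statistically significant.

1.776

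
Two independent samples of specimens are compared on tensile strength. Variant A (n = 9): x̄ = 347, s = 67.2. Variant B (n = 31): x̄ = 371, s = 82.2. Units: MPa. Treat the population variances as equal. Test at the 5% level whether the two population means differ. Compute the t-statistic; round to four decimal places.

Let group 1 = variant A, group 2 = variant B. H0: μ_1 = μ_2; H1: μ_1 ≠ μ_2 (two-sample pooled-variance t-test, two-sided).
s_p² = [(9−1)·67.2² + (31−1)·82.2²]/(9+31−2) = 6285.05
t = (347 − 371)/√[6285.05·(1/9 + 1/31)] = -0.7995
df = n₁ + n₂ − 2 = 38
Two-sided p-value ≈ 0.429
Since p ≈ 0.429 > α = 0.05, fail to reject H0; the evidence is not statistically significant.

-0.7995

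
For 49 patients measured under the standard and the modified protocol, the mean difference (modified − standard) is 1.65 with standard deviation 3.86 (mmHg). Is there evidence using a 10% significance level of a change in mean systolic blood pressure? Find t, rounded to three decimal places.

H0: μ_d = 0; H1: μ_d ≠ 0 (paired t-test on the differences, two-sided).
t = d̄/(s_d/√n) = 1.65/(3.86/√49) = 2.992
df = n − 1 = 48
Two-sided p-value ≈ 0.004
Since p ≈ 0.004 < α = 0.1, reject H0; the evidence is statistically significant.

2.992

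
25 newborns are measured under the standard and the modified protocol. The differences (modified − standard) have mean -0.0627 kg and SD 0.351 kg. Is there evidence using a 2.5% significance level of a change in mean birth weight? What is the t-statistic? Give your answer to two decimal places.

-0.89

H0: μ_d = 0; H1: μ_d ≠ 0 (paired t-test on the differences, two-sided).
t = d̄/(s_d/√n) = -0.0627/(0.351/√25) = -0.89
df = n − 1 = 24
Two-sided p-value ≈ 0.381
Since p ≈ 0.381 > α = 0.025, fail to reject H0; the data do not provide sufficient evidence against H0.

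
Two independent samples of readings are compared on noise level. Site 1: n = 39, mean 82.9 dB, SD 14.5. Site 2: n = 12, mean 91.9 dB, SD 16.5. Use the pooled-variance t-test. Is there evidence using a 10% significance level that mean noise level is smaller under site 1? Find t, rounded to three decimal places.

Let group 1 = site 1, group 2 = site 2. H0: μ_1 = μ_2; H1: μ_1 < μ_2 (two-sample pooled-variance t-test, left-tailed).
s_p² = [(39−1)·14.5² + (12−1)·16.5²]/(39+12−2) = 224.168
t = (82.9 − 91.9)/√[224.168·(1/39 + 1/12)] = -1.821
df = n₁ + n₂ − 2 = 49
p-value = P(T ≤ -1.821) ≈ 0.0374
Since p ≈ 0.0374 < α = 0.1, reject H0; the evidence is statistically significant.

-1.821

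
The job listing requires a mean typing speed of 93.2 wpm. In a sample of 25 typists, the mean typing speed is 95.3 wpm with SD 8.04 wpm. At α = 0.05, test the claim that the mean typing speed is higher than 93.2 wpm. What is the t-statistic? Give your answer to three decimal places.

1.306

H0: μ = 93.2; H1: μ > 93.2 (one-sample t-test, right-tailed).
t = (x̄ − μ₀)/(s/√n) = (95.3 − 93.2)/(8.04/√25) = 1.306
df = n − 1 = 24
p-value = P(T ≥ 1.306) ≈ 0.102
Since p ≈ 0.102 > α = 0.05, fail to reject H0; the evidence is not statistically significant.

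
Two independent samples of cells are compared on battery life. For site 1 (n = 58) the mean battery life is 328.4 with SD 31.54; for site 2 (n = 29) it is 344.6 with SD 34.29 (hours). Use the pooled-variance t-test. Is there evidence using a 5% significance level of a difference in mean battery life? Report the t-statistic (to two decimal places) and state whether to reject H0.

Let group 1 = site 1, group 2 = site 2. H0: μ_1 = μ_2; H1: μ_1 ≠ μ_2 (two-sample pooled-variance t-test, two-sided).
s_p² = [(58−1)·31.54² + (29−1)·34.29²]/(58+29−2) = 1054.41
t = (328.4 − 344.6)/√[1054.41·(1/58 + 1/29)] = -2.19
df = n₁ + n₂ − 2 = 85
Two-sided p-value ≈ 0.0310
Since p ≈ 0.0310 < α = 0.05, reject H0; the evidence is statistically significant.

t = -2.19; reject H0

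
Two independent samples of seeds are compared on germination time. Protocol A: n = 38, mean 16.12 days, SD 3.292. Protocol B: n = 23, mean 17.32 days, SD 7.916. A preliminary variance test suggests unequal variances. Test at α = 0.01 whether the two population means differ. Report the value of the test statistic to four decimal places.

Let group 1 = protocol A, group 2 = protocol B. H0: μ_1 = μ_2; H1: μ_1 ≠ μ_2 (Welch's two-sample t-test, two-sided).
t = (x̄_1 − x̄_2)/√(s_1²/n_1 + s_2²/n_2) = (16.12 − 17.32)/√(3.292²/38 + 7.916²/23) = -0.6917
Welch–Satterthwaite df ≈ 26.67
Two-sided p-value ≈ 0.495
Since p ≈ 0.495 > α = 0.01, fail to reject H0; the data do not provide sufficient evidence against H0.

-0.6917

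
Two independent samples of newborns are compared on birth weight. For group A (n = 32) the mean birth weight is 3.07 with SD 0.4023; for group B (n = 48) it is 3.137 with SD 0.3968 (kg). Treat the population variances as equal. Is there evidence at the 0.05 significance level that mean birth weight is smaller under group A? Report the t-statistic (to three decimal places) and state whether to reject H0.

Let group 1 = group A, group 2 = group B. H0: μ_1 = μ_2; H1: μ_1 < μ_2 (two-sample pooled-variance t-test, left-tailed).
s_p² = [(32−1)·0.4023² + (48−1)·0.3968²]/(32+48−2) = 0.159197
t = (3.07 − 3.137)/√[0.159197·(1/32 + 1/48)] = -0.736
df = n₁ + n₂ − 2 = 78
p-value = P(T ≤ -0.736) ≈ 0.2320
Since p ≈ 0.2320 > α = 0.05, fail to reject H0; the data do not provide sufficient evidence against H0.

t = -0.736; fail to reject H0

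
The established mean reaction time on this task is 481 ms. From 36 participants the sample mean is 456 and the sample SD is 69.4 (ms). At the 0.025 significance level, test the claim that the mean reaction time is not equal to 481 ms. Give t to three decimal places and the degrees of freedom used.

t = -2.161, df = 35

H0: μ = 481; H1: μ ≠ 481 (one-sample t-test, two-sided).
t = (x̄ − μ₀)/(s/√n) = (456 − 481)/(69.4/√36) = -2.161
df = n − 1 = 35
Two-sided p-value ≈ 0.0376
Since p ≈ 0.0376 > α = 0.025, fail to reject H0; the data do not provide sufficient evidence against H0.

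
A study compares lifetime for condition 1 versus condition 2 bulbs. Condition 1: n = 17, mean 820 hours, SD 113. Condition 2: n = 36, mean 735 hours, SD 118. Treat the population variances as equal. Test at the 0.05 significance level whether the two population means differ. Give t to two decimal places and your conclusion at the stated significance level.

t = 2.48; reject H0

Let group 1 = condition 1, group 2 = condition 2. H0: μ_1 = μ_2; H1: μ_1 ≠ μ_2 (two-sample pooled-variance t-test, two-sided).
s_p² = [(17−1)·113² + (36−1)·118²]/(17+36−2) = 13561.6
t = (820 − 735)/√[13561.6·(1/17 + 1/36)] = 2.48
df = n₁ + n₂ − 2 = 51
Two-sided p-value ≈ 0.016
Since p ≈ 0.016 < α = 0.05, reject H0; the evidence is statistically significant.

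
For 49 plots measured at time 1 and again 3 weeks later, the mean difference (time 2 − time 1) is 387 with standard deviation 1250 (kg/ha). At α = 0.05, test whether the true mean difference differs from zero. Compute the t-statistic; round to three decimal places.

H0: μ_d = 0; H1: μ_d ≠ 0 (paired t-test on the differences, two-sided).
t = d̄/(s_d/√n) = 387/(1250/√49) = 2.167
df = n − 1 = 48
Two-sided p-value ≈ 0.0352
Since p ≈ 0.0352 < α = 0.05, reject H0; the evidence is statistically significant.

2.167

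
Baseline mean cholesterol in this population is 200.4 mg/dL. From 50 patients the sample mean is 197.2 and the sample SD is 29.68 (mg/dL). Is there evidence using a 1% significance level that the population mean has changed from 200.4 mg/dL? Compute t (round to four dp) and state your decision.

H0: μ = 200.4; H1: μ ≠ 200.4 (one-sample t-test, two-sided).
t = (x̄ − μ₀)/(s/√n) = (197.2 − 200.4)/(29.68/√50) = -0.7624
df = n − 1 = 49
Two-sided p-value ≈ 0.4495
Since p ≈ 0.4495 > α = 0.01, fail to reject H0; the evidence is not statistically significant.

t = -0.7624; fail to reject H0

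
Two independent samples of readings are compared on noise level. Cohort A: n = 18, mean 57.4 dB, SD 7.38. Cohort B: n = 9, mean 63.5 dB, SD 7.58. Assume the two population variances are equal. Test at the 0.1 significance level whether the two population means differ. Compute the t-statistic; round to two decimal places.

-2.01

Let group 1 = cohort A, group 2 = cohort B. H0: μ_1 = μ_2; H1: μ_1 ≠ μ_2 (two-sample pooled-variance t-test, two-sided).
s_p² = [(18−1)·7.38² + (9−1)·7.58²]/(18+9−2) = 55.4218
t = (57.4 − 63.5)/√[55.4218·(1/18 + 1/9)] = -2.01
df = n₁ + n₂ − 2 = 25
Two-sided p-value ≈ 0.0557
Since p ≈ 0.0557 < α = 0.1, reject H0; the data support H1.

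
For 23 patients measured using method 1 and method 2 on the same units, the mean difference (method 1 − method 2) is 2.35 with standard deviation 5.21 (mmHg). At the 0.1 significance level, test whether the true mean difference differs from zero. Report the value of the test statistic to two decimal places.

H0: μ_d = 0; H1: μ_d ≠ 0 (paired t-test on the differences, two-sided).
t = d̄/(s_d/√n) = 2.35/(5.21/√23) = 2.16
df = n − 1 = 22
Two-sided p-value ≈ 0.042
Since p ≈ 0.042 < α = 0.1, reject H0; the evidence is statistically significant.

2.16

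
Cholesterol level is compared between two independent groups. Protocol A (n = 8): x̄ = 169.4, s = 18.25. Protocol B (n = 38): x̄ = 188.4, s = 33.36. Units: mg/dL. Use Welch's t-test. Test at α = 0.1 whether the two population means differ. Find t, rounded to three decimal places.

-2.256

Let group 1 = protocol A, group 2 = protocol B. H0: μ_1 = μ_2; H1: μ_1 ≠ μ_2 (Welch's two-sample t-test, two-sided).
t = (x̄_1 − x̄_2)/√(s_1²/n_1 + s_2²/n_2) = (169.4 − 188.4)/√(18.25²/8 + 33.36²/38) = -2.256
Welch–Satterthwaite df ≈ 18.57
Two-sided p-value ≈ 0.0363
Since p ≈ 0.0363 < α = 0.1, reject H0; the evidence is statistically significant.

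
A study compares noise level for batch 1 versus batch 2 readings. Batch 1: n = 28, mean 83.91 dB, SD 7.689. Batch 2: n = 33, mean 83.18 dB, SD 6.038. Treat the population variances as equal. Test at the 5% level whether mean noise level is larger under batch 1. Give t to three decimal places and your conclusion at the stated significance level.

Let group 1 = batch 1, group 2 = batch 2. H0: μ_1 = μ_2; H1: μ_1 > μ_2 (two-sample pooled-variance t-test, right-tailed).
s_p² = [(28−1)·7.689² + (33−1)·6.038²]/(28+33−2) = 46.8288
t = (83.91 − 83.18)/√[46.8288·(1/28 + 1/33)] = 0.415
df = n₁ + n₂ − 2 = 59
p-value = P(T ≥ 0.415) ≈ 0.3398
Since p ≈ 0.3398 > α = 0.05, fail to reject H0; the evidence is not statistically significant.

t = 0.415; fail to reject H0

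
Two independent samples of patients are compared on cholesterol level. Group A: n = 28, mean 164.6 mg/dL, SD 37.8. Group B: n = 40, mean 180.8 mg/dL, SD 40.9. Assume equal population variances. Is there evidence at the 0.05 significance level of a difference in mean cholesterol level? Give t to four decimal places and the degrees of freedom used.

t = -1.6577, df = 66

Let group 1 = group A, group 2 = group B. H0: μ_1 = μ_2; H1: μ_1 ≠ μ_2 (two-sample pooled-variance t-test, two-sided).
s_p² = [(28−1)·37.8² + (40−1)·40.9²]/(28+40−2) = 1573
t = (164.6 − 180.8)/√[1573·(1/28 + 1/40)] = -1.6577
df = n₁ + n₂ − 2 = 66
Two-sided p-value ≈ 0.102
Since p ≈ 0.102 > α = 0.05, fail to reject H0; the evidence is not statistically significant.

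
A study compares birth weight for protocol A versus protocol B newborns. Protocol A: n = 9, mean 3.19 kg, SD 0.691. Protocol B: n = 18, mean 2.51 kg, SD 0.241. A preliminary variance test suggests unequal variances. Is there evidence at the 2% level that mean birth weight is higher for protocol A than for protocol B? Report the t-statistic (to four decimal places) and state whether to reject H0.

t = 2.8664; reject H0

Let group 1 = protocol A, group 2 = protocol B. H0: μ_1 = μ_2; H1: μ_1 > μ_2 (Welch's two-sample t-test, right-tailed).
t = (x̄_1 − x̄_2)/√(s_1²/n_1 + s_2²/n_2) = (3.19 − 2.51)/√(0.691²/9 + 0.241²/18) = 2.8664
Welch–Satterthwaite df ≈ 8.99
p-value = P(T ≥ 2.8664) ≈ 0.0093
Since p ≈ 0.0093 < α = 0.02, reject H0; the evidence is statistically significant.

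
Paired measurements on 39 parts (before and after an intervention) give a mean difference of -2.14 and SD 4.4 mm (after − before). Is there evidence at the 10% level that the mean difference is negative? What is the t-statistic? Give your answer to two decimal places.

-3.04

H0: μ_d = 0; H1: μ_d < 0 (paired t-test on the differences, left-tailed).
t = d̄/(s_d/√n) = -2.14/(4.4/√39) = -3.04
df = n − 1 = 38
p-value = P(T ≤ -3.04) ≈ 0.002
Since p ≈ 0.002 < α = 0.1, reject H0; the evidence is statistically significant.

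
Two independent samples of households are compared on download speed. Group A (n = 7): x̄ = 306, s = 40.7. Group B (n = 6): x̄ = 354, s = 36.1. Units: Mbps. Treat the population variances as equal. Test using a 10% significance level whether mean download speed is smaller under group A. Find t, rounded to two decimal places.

Let group 1 = group A, group 2 = group B. H0: μ_1 = μ_2; H1: μ_1 < μ_2 (two-sample pooled-variance t-test, left-tailed).
s_p² = [(7−1)·40.7² + (6−1)·36.1²]/(7+6−2) = 1495.91
t = (306 − 354)/√[1495.91·(1/7 + 1/6)] = -2.23
df = n₁ + n₂ − 2 = 11
p-value = P(T ≤ -2.23) ≈ 0.0237
Since p ≈ 0.0237 < α = 0.1, reject H0; the evidence is statistically significant.

-2.23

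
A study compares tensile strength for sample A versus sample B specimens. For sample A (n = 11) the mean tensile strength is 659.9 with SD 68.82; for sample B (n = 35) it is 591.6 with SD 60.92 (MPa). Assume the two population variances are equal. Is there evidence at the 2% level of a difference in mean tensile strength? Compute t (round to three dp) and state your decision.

Let group 1 = sample A, group 2 = sample B. H0: μ_1 = μ_2; H1: μ_1 ≠ μ_2 (two-sample pooled-variance t-test, two-sided).
s_p² = [(11−1)·68.82² + (35−1)·60.92²]/(11+35−2) = 3944.19
t = (659.9 − 591.6)/√[3944.19·(1/11 + 1/35)] = 3.146
df = n₁ + n₂ − 2 = 44
Two-sided p-value ≈ 0.0030
Since p ≈ 0.0030 < α = 0.02, reject H0; the data support H1.

t = 3.146; reject H0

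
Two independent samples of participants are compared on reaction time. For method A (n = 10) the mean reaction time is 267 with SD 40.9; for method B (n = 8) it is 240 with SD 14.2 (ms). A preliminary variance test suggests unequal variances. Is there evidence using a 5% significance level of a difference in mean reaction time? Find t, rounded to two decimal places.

1.95

Let group 1 = method A, group 2 = method B. H0: μ_1 = μ_2; H1: μ_1 ≠ μ_2 (Welch's two-sample t-test, two-sided).
t = (x̄_1 − x̄_2)/√(s_1²/n_1 + s_2²/n_2) = (267 − 240)/√(40.9²/10 + 14.2²/8) = 1.95
Welch–Satterthwaite df ≈ 11.58
Two-sided p-value ≈ 0.076
Since p ≈ 0.076 > α = 0.05, fail to reject H0; the evidence is not statistically significant.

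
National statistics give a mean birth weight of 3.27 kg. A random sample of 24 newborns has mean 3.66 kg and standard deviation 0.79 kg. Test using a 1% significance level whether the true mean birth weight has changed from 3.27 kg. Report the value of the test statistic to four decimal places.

H0: μ = 3.27; H1: μ ≠ 3.27 (one-sample t-test, two-sided).
t = (x̄ − μ₀)/(s/√n) = (3.66 − 3.27)/(0.79/√24) = 2.4185
df = n − 1 = 23
Two-sided p-value ≈ 0.024
Since p ≈ 0.024 > α = 0.01, fail to reject H0; the evidence is not statistically significant.

2.4185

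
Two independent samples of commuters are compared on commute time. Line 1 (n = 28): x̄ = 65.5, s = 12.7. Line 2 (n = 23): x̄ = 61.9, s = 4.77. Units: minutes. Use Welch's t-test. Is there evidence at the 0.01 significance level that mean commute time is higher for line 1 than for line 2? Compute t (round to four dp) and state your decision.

Let group 1 = line 1, group 2 = line 2. H0: μ_1 = μ_2; H1: μ_1 > μ_2 (Welch's two-sample t-test, right-tailed).
t = (x̄_1 − x̄_2)/√(s_1²/n_1 + s_2²/n_2) = (65.5 − 61.9)/√(12.7²/28 + 4.77²/23) = 1.3857
Welch–Satterthwaite df ≈ 35.78
p-value = P(T ≥ 1.3857) ≈ 0.087
Since p ≈ 0.087 > α = 0.01, fail to reject H0; the evidence is not statistically significant.

t = 1.3857; fail to reject H0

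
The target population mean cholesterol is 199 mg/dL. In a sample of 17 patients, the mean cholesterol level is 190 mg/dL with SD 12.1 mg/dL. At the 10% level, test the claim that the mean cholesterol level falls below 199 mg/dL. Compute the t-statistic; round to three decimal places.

H0: μ = 199; H1: μ < 199 (one-sample t-test, left-tailed).
t = (x̄ − μ₀)/(s/√n) = (190 − 199)/(12.1/√17) = -3.067
df = n − 1 = 16
p-value = P(T ≤ -3.067) ≈ 0.004
Since p ≈ 0.004 < α = 0.1, reject H0; the data support H1.

-3.067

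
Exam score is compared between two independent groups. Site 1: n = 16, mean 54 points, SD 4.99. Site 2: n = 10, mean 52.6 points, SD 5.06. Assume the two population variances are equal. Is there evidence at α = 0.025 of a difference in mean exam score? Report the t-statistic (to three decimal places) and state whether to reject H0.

Let group 1 = site 1, group 2 = site 2. H0: μ_1 = μ_2; H1: μ_1 ≠ μ_2 (two-sample pooled-variance t-test, two-sided).
s_p² = [(16−1)·4.99² + (10−1)·5.06²]/(16+10−2) = 25.1639
t = (54 − 52.6)/√[25.1639·(1/16 + 1/10)] = 0.692
df = n₁ + n₂ − 2 = 24
Two-sided p-value ≈ 0.495
Since p ≈ 0.495 > α = 0.025, fail to reject H0; the evidence is not statistically significant.

t = 0.692; fail to reject H0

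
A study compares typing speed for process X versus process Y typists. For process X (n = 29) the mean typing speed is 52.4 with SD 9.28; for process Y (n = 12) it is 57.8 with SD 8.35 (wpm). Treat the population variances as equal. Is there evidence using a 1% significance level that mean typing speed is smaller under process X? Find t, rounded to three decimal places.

Let group 1 = process X, group 2 = process Y. H0: μ_1 = μ_2; H1: μ_1 < μ_2 (two-sample pooled-variance t-test, left-tailed).
s_p² = [(29−1)·9.28² + (12−1)·8.35²]/(29+12−2) = 81.4939
t = (52.4 − 57.8)/√[81.4939·(1/29 + 1/12)] = -1.743
df = n₁ + n₂ − 2 = 39
p-value = P(T ≤ -1.743) ≈ 0.0446
Since p ≈ 0.0446 > α = 0.01, fail to reject H0; the data do not provide sufficient evidence against H0.

-1.743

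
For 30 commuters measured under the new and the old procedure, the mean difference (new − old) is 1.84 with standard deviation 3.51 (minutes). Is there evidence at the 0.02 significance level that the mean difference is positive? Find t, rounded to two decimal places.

2.87

H0: μ_d = 0; H1: μ_d > 0 (paired t-test on the differences, right-tailed).
t = d̄/(s_d/√n) = 1.84/(3.51/√30) = 2.87
df = n − 1 = 29
p-value = P(T ≥ 2.87) ≈ 0.0038
Since p ≈ 0.0038 < α = 0.02, reject H0; the evidence is statistically significant.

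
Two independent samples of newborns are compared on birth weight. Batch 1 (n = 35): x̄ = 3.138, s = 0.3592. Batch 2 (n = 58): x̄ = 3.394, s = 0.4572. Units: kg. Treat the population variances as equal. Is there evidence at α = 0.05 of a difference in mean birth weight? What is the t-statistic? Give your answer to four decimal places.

-2.8259

Let group 1 = batch 1, group 2 = batch 2. H0: μ_1 = μ_2; H1: μ_1 ≠ μ_2 (two-sample pooled-variance t-test, two-sided).
s_p² = [(35−1)·0.3592² + (58−1)·0.4572²]/(35+58−2) = 0.179139
t = (3.138 − 3.394)/√[0.179139·(1/35 + 1/58)] = -2.8259
df = n₁ + n₂ − 2 = 91
Two-sided p-value ≈ 0.006
Since p ≈ 0.006 < α = 0.05, reject H0; the evidence is statistically significant.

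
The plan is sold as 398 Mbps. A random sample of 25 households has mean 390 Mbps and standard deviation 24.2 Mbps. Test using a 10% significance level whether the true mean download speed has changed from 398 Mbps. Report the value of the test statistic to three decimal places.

-1.653

H0: μ = 398; H1: μ ≠ 398 (one-sample t-test, two-sided).
t = (x̄ − μ₀)/(s/√n) = (390 − 398)/(24.2/√25) = -1.653
df = n − 1 = 24
Two-sided p-value ≈ 0.111
Since p ≈ 0.111 > α = 0.1, fail to reject H0; the data do not provide sufficient evidence against H0.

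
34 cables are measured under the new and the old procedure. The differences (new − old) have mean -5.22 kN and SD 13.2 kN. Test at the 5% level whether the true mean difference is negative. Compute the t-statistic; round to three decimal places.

-2.306

H0: μ_d = 0; H1: μ_d < 0 (paired t-test on the differences, left-tailed).
t = d̄/(s_d/√n) = -5.22/(13.2/√34) = -2.306
df = n − 1 = 33
p-value = P(T ≤ -2.306) ≈ 0.0138
Since p ≈ 0.0138 < α = 0.05, reject H0; the data support H1.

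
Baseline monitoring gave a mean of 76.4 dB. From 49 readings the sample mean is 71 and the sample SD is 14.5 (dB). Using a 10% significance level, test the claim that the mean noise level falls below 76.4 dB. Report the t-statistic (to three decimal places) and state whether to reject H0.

t = -2.607; reject H0

H0: μ = 76.4; H1: μ < 76.4 (one-sample t-test, left-tailed).
t = (x̄ − μ₀)/(s/√n) = (71 − 76.4)/(14.5/√49) = -2.607
df = n − 1 = 48
p-value = P(T ≤ -2.607) ≈ 0.0061
Since p ≈ 0.0061 < α = 0.1, reject H0; the data support H1.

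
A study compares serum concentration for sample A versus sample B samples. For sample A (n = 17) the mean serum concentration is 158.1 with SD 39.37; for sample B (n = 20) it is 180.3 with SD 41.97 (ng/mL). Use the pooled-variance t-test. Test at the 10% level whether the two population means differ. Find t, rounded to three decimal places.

-1.649

Let group 1 = sample A, group 2 = sample B. H0: μ_1 = μ_2; H1: μ_1 ≠ μ_2 (two-sample pooled-variance t-test, two-sided).
s_p² = [(17−1)·39.37² + (20−1)·41.97²]/(17+20−2) = 1664.8
t = (158.1 − 180.3)/√[1664.8·(1/17 + 1/20)] = -1.649
df = n₁ + n₂ − 2 = 35
Two-sided p-value ≈ 0.1080
Since p ≈ 0.1080 > α = 0.1, fail to reject H0; the evidence is not statistically significant.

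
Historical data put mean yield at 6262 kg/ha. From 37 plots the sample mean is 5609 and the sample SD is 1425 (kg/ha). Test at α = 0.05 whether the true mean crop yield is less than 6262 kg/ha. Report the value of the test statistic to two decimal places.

H0: μ = 6262; H1: μ < 6262 (one-sample t-test, left-tailed).
t = (x̄ − μ₀)/(s/√n) = (5609 − 6262)/(1425/√37) = -2.79
df = n − 1 = 36
p-value = P(T ≤ -2.79) ≈ 0.004
Since p ≈ 0.004 < α = 0.05, reject H0; the data support H1.

-2.79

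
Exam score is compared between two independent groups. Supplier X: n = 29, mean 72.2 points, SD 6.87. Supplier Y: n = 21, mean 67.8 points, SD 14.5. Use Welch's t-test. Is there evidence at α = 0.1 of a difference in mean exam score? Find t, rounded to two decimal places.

Let group 1 = supplier X, group 2 = supplier Y. H0: μ_1 = μ_2; H1: μ_1 ≠ μ_2 (Welch's two-sample t-test, two-sided).
t = (x̄_1 − x̄_2)/√(s_1²/n_1 + s_2²/n_2) = (72.2 − 67.8)/√(6.87²/29 + 14.5²/21) = 1.29
Welch–Satterthwaite df ≈ 26.53
Two-sided p-value ≈ 0.208
Since p ≈ 0.208 > α = 0.1, fail to reject H0; the data do not provide sufficient evidence against H0.

1.29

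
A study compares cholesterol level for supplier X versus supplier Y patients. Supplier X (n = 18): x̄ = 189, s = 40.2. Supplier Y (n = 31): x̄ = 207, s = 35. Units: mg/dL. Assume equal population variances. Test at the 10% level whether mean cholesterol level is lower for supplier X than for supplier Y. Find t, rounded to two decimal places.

-1.64

Let group 1 = supplier X, group 2 = supplier Y. H0: μ_1 = μ_2; H1: μ_1 < μ_2 (two-sample pooled-variance t-test, left-tailed).
s_p² = [(18−1)·40.2² + (31−1)·35²]/(18+31−2) = 1366.44
t = (189 − 207)/√[1366.44·(1/18 + 1/31)] = -1.64
df = n₁ + n₂ − 2 = 47
p-value = P(T ≤ -1.64) ≈ 0.054
Since p ≈ 0.054 < α = 0.1, reject H0; the data support H1.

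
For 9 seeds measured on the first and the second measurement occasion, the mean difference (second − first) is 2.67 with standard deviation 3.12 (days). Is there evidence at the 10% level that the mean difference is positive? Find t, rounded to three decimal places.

2.567

H0: μ_d = 0; H1: μ_d > 0 (paired t-test on the differences, right-tailed).
t = d̄/(s_d/√n) = 2.67/(3.12/√9) = 2.567
df = n − 1 = 8
p-value = P(T ≥ 2.567) ≈ 0.017
Since p ≈ 0.017 < α = 0.1, reject H0; the evidence is statistically significant.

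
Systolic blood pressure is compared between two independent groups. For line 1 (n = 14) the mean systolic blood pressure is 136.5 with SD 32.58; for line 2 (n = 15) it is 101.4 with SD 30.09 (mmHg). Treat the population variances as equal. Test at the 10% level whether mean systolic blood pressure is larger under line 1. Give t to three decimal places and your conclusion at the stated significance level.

Let group 1 = line 1, group 2 = line 2. H0: μ_1 = μ_2; H1: μ_1 > μ_2 (two-sample pooled-variance t-test, right-tailed).
s_p² = [(14−1)·32.58² + (15−1)·30.09²]/(14+15−2) = 980.542
t = (136.5 − 101.4)/√[980.542·(1/14 + 1/15)] = 3.016
df = n₁ + n₂ − 2 = 27
p-value = P(T ≥ 3.016) ≈ 0.003
Since p ≈ 0.003 < α = 0.1, reject H0; the evidence is statistically significant.

t = 3.016; reject H0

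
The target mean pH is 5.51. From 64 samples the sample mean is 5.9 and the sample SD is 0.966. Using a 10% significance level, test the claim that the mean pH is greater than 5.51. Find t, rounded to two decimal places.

3.23

H0: μ = 5.51; H1: μ > 5.51 (one-sample t-test, right-tailed).
t = (x̄ − μ₀)/(s/√n) = (5.9 − 5.51)/(0.966/√64) = 3.23
df = n − 1 = 63
p-value = P(T ≥ 3.23) ≈ 0.001
Since p ≈ 0.001 < α = 0.1, reject H0; the data support H1.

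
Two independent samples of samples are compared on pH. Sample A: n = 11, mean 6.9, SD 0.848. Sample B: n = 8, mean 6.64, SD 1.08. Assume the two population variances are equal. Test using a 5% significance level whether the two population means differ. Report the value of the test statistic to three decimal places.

Let group 1 = sample A, group 2 = sample B. H0: μ_1 = μ_2; H1: μ_1 ≠ μ_2 (two-sample pooled-variance t-test, two-sided).
s_p² = [(11−1)·0.848² + (8−1)·1.08²]/(11+8−2) = 0.903285
t = (6.9 − 6.64)/√[0.903285·(1/11 + 1/8)] = 0.589
df = n₁ + n₂ − 2 = 17
Two-sided p-value ≈ 0.5638
Since p ≈ 0.5638 > α = 0.05, fail to reject H0; the evidence is not statistically significant.

0.589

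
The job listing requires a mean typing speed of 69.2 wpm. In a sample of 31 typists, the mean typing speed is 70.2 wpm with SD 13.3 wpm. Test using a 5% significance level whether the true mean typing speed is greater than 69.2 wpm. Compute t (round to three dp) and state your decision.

t = 0.419; fail to reject H0

H0: μ = 69.2; H1: μ > 69.2 (one-sample t-test, right-tailed).
t = (x̄ − μ₀)/(s/√n) = (70.2 − 69.2)/(13.3/√31) = 0.419
df = n − 1 = 30
p-value = P(T ≥ 0.419) ≈ 0.339
Since p ≈ 0.339 > α = 0.05, fail to reject H0; the data do not provide sufficient evidence against H0.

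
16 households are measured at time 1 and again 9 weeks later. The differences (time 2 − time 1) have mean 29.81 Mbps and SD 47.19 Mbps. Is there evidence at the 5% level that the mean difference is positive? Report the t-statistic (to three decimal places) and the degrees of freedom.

H0: μ_d = 0; H1: μ_d > 0 (paired t-test on the differences, right-tailed).
t = d̄/(s_d/√n) = 29.81/(47.19/√16) = 2.527
df = n − 1 = 15
p-value = P(T ≥ 2.527) ≈ 0.0116
Since p ≈ 0.0116 < α = 0.05, reject H0; the evidence is statistically significant.

t = 2.527, df = 15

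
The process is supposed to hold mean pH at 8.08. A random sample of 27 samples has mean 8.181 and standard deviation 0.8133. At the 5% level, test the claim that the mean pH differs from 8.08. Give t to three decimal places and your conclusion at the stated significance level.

t = 0.645; fail to reject H0

H0: μ = 8.08; H1: μ ≠ 8.08 (one-sample t-test, two-sided).
t = (x̄ − μ₀)/(s/√n) = (8.181 − 8.08)/(0.8133/√27) = 0.645
df = n − 1 = 26
Two-sided p-value ≈ 0.524
Since p ≈ 0.524 > α = 0.05, fail to reject H0; the data do not provide sufficient evidence against H0.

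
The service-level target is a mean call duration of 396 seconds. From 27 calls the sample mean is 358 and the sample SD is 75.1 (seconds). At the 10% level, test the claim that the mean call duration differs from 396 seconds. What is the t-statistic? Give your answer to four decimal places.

H0: μ = 396; H1: μ ≠ 396 (one-sample t-test, two-sided).
t = (x̄ − μ₀)/(s/√n) = (358 − 396)/(75.1/√27) = -2.6292
df = n − 1 = 26
Two-sided p-value ≈ 0.0142
Since p ≈ 0.0142 < α = 0.1, reject H0; the data support H1.

-2.6292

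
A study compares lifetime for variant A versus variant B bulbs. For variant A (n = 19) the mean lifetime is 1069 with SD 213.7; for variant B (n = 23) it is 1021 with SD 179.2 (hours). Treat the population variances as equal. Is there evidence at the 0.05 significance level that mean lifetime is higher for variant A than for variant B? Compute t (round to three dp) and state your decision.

t = 0.792; fail to reject H0

Let group 1 = variant A, group 2 = variant B. H0: μ_1 = μ_2; H1: μ_1 > μ_2 (two-sample pooled-variance t-test, right-tailed).
s_p² = [(19−1)·213.7² + (23−1)·179.2²]/(19+23−2) = 38212.4
t = (1069 − 1021)/√[38212.4·(1/19 + 1/23)] = 0.792
df = n₁ + n₂ − 2 = 40
p-value = P(T ≥ 0.792) ≈ 0.2165
Since p ≈ 0.2165 > α = 0.05, fail to reject H0; the evidence is not statistically significant.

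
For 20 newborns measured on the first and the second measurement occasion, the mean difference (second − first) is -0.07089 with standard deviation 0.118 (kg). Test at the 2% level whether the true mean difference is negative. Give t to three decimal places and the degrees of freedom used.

t = -2.687, df = 19

H0: μ_d = 0; H1: μ_d < 0 (paired t-test on the differences, left-tailed).
t = d̄/(s_d/√n) = -0.07089/(0.118/√20) = -2.687
df = n − 1 = 19
p-value = P(T ≤ -2.687) ≈ 0.0073
Since p ≈ 0.0073 < α = 0.02, reject H0; the data support H1.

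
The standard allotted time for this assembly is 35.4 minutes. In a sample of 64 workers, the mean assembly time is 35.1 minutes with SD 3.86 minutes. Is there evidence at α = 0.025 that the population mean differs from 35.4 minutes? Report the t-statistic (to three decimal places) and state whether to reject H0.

t = -0.622; fail to reject H0

H0: μ = 35.4; H1: μ ≠ 35.4 (one-sample t-test, two-sided).
t = (x̄ − μ₀)/(s/√n) = (35.1 − 35.4)/(3.86/√64) = -0.622
df = n − 1 = 63
Two-sided p-value ≈ 0.536
Since p ≈ 0.536 > α = 0.025, fail to reject H0; the data do not provide sufficient evidence against H0.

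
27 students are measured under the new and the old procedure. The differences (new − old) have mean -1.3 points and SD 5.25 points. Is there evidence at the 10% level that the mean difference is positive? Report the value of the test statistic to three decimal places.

-1.287

H0: μ_d = 0; H1: μ_d > 0 (paired t-test on the differences, right-tailed).
t = d̄/(s_d/√n) = -1.3/(5.25/√27) = -1.287
df = n − 1 = 26
p-value = P(T ≥ -1.287) ≈ 0.8952
Since p ≈ 0.8952 > α = 0.1, fail to reject H0; the evidence is not statistically significant.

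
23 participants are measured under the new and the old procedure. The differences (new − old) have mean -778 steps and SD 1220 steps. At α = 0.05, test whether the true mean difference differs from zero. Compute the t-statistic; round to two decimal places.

-3.06

H0: μ_d = 0; H1: μ_d ≠ 0 (paired t-test on the differences, two-sided).
t = d̄/(s_d/√n) = -778/(1220/√23) = -3.06
df = n − 1 = 22
Two-sided p-value ≈ 0.0058
Since p ≈ 0.0058 < α = 0.05, reject H0; the evidence is statistically significant.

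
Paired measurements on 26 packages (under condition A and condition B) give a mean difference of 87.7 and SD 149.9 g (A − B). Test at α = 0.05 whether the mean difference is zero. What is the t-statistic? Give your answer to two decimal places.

H0: μ_d = 0; H1: μ_d ≠ 0 (paired t-test on the differences, two-sided).
t = d̄/(s_d/√n) = 87.7/(149.9/√26) = 2.98
df = n − 1 = 25
Two-sided p-value ≈ 0.006
Since p ≈ 0.006 < α = 0.05, reject H0; the evidence is statistically significant.

2.98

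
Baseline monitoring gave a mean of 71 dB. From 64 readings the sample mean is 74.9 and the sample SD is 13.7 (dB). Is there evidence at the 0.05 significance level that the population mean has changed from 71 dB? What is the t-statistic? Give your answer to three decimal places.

H0: μ = 71; H1: μ ≠ 71 (one-sample t-test, two-sided).
t = (x̄ − μ₀)/(s/√n) = (74.9 − 71)/(13.7/√64) = 2.277
df = n − 1 = 63
Two-sided p-value ≈ 0.026
Since p ≈ 0.026 < α = 0.05, reject H0; the evidence is statistically significant.

2.277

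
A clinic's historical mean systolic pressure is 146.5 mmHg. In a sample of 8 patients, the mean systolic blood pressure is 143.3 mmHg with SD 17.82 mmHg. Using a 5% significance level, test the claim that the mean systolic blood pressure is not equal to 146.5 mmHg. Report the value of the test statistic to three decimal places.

-0.508

H0: μ = 146.5; H1: μ ≠ 146.5 (one-sample t-test, two-sided).
t = (x̄ − μ₀)/(s/√n) = (143.3 − 146.5)/(17.82/√8) = -0.508
df = n − 1 = 7
Two-sided p-value ≈ 0.627
Since p ≈ 0.627 > α = 0.05, fail to reject H0; the data do not provide sufficient evidence against H0.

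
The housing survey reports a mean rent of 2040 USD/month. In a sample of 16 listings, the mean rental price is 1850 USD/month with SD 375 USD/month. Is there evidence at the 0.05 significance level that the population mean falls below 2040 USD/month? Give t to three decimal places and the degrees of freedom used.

t = -2.027, df = 15

H0: μ = 2040; H1: μ < 2040 (one-sample t-test, left-tailed).
t = (x̄ − μ₀)/(s/√n) = (1850 − 2040)/(375/√16) = -2.027
df = n − 1 = 15
p-value = P(T ≤ -2.027) ≈ 0.030
Since p ≈ 0.030 < α = 0.05, reject H0; the evidence is statistically significant.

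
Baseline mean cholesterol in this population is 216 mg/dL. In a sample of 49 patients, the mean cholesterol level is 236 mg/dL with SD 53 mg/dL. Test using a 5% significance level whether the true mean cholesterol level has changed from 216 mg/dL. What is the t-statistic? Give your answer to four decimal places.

2.6415

H0: μ = 216; H1: μ ≠ 216 (one-sample t-test, two-sided).
t = (x̄ − μ₀)/(s/√n) = (236 − 216)/(53/√49) = 2.6415
df = n − 1 = 48
Two-sided p-value ≈ 0.011
Since p ≈ 0.011 < α = 0.05, reject H0; the data support H1.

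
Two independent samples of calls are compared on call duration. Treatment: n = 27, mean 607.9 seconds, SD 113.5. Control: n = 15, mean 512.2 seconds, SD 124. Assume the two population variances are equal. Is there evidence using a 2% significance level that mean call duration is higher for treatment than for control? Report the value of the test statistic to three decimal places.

2.534

Let group 1 = treatment, group 2 = control. H0: μ_1 = μ_2; H1: μ_1 > μ_2 (two-sample pooled-variance t-test, right-tailed).
s_p² = [(27−1)·113.5² + (15−1)·124²]/(27+15−2) = 13755.1
t = (607.9 − 512.2)/√[13755.1·(1/27 + 1/15)] = 2.534
df = n₁ + n₂ − 2 = 40
p-value = P(T ≥ 2.534) ≈ 0.0077
Since p ≈ 0.0077 < α = 0.02, reject H0; the evidence is statistically significant.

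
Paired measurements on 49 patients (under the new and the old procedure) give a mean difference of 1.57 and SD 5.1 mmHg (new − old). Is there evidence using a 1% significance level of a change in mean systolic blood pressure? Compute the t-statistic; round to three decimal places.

2.155

H0: μ_d = 0; H1: μ_d ≠ 0 (paired t-test on the differences, two-sided).
t = d̄/(s_d/√n) = 1.57/(5.1/√49) = 2.155
df = n − 1 = 48
Two-sided p-value ≈ 0.036
Since p ≈ 0.036 > α = 0.01, fail to reject H0; the evidence is not statistically significant.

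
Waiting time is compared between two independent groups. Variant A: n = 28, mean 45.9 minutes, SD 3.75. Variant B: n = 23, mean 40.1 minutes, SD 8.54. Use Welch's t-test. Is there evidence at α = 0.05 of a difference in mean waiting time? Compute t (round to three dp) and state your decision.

t = 3.026; reject H0

Let group 1 = variant A, group 2 = variant B. H0: μ_1 = μ_2; H1: μ_1 ≠ μ_2 (Welch's two-sample t-test, two-sided).
t = (x̄_1 − x̄_2)/√(s_1²/n_1 + s_2²/n_2) = (45.9 − 40.1)/√(3.75²/28 + 8.54²/23) = 3.026
Welch–Satterthwaite df ≈ 28.93
Two-sided p-value ≈ 0.0052
Since p ≈ 0.0052 < α = 0.05, reject H0; the data support H1.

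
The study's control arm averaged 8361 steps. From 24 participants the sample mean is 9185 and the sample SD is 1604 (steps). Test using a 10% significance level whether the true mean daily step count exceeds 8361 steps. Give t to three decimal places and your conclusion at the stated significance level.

H0: μ = 8361; H1: μ > 8361 (one-sample t-test, right-tailed).
t = (x̄ − μ₀)/(s/√n) = (9185 − 8361)/(1604/√24) = 2.517
df = n − 1 = 23
p-value = P(T ≥ 2.517) ≈ 0.010
Since p ≈ 0.010 < α = 0.1, reject H0; the data support H1.

t = 2.517; reject H0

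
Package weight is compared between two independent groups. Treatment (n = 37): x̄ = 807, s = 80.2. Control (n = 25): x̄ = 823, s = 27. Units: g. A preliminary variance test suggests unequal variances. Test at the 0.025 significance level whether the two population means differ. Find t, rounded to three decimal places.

Let group 1 = treatment, group 2 = control. H0: μ_1 = μ_2; H1: μ_1 ≠ μ_2 (Welch's two-sample t-test, two-sided).
t = (x̄_1 − x̄_2)/√(s_1²/n_1 + s_2²/n_2) = (807 − 823)/√(80.2²/37 + 27²/25) = -1.123
Welch–Satterthwaite df ≈ 47.10
Two-sided p-value ≈ 0.2671
Since p ≈ 0.2671 > α = 0.025, fail to reject H0; the evidence is not statistically significant.

-1.123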